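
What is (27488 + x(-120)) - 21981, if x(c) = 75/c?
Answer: 44051/8 ≈ 5506.4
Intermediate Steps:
(27488 + x(-120)) - 21981 = (27488 + 75/(-120)) - 21981 = (27488 + 75*(-1/120)) - 21981 = (27488 - 5/8) - 21981 = 219899/8 - 21981 = 44051/8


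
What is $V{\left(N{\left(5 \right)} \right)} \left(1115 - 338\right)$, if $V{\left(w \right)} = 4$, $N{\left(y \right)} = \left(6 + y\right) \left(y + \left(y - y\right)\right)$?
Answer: $3108$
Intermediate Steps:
$N{\left(y \right)} = y \left(6 + y\right)$ ($N{\left(y \right)} = \left(6 + y\right) \left(y + 0\right) = \left(6 + y\right) y = y \left(6 + y\right)$)
$V{\left(N{\left(5 \right)} \right)} \left(1115 - 338\right) = 4 \left(1115 - 338\right) = 4 \cdot 777 = 3108$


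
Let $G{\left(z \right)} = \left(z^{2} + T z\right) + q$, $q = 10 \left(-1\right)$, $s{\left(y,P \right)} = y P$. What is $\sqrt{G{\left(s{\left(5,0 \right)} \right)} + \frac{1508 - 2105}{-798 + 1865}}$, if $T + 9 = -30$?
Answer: $\frac{i \sqrt{12021889}}{1067} \approx 3.2495 i$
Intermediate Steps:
$s{\left(y,P \right)} = P y$
$T = -39$ ($T = -9 - 30 = -39$)
$q = -10$
$G{\left(z \right)} = -10 + z^{2} - 39 z$ ($G{\left(z \right)} = \left(z^{2} - 39 z\right) - 10 = -10 + z^{2} - 39 z$)
$\sqrt{G{\left(s{\left(5,0 \right)} \right)} + \frac{1508 - 2105}{-798 + 1865}} = \sqrt{\left(-10 + \left(0 \cdot 5\right)^{2} - 39 \cdot 0 \cdot 5\right) + \frac{1508 - 2105}{-798 + 1865}} = \sqrt{\left(-10 + 0^{2} - 0\right) - \frac{597}{1067}} = \sqrt{\left(-10 + 0 + 0\right) - \frac{597}{1067}} = \sqrt{-10 - \frac{597}{1067}} = \sqrt{- \frac{11267}{1067}} = \frac{i \sqrt{12021889}}{1067}$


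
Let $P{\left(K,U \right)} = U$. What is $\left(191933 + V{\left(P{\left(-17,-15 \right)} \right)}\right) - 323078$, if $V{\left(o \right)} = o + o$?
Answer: $-131175$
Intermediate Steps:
$V{\left(o \right)} = 2 o$
$\left(191933 + V{\left(P{\left(-17,-15 \right)} \right)}\right) - 323078 = \left(191933 + 2 \left(-15\right)\right) - 323078 = \left(191933 - 30\right) - 323078 = 191903 - 323078 = -131175$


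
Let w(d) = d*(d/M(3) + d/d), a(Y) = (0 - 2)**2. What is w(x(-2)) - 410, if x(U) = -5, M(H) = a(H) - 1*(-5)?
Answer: -3710/9 ≈ -412.22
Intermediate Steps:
a(Y) = 4 (a(Y) = (-2)**2 = 4)
M(H) = 9 (M(H) = 4 - 1*(-5) = 4 + 5 = 9)
w(d) = d*(1 + d/9) (w(d) = d*(d/9 + d/d) = d*(d*(1/9) + 1) = d*(d/9 + 1) = d*(1 + d/9))
w(x(-2)) - 410 = (1/9)*(-5)*(9 - 5) - 410 = (1/9)*(-5)*4 - 410 = -20/9 - 410 = -3710/9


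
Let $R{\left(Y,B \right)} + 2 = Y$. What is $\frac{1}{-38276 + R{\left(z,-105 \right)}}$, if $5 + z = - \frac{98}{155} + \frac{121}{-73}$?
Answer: $- \frac{11315}{433198054} \approx -2.612 \cdot 10^{-5}$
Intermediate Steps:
$z = - \frac{82484}{11315}$ ($z = -5 + \left(- \frac{98}{155} + \frac{121}{-73}\right) = -5 + \left(\left(-98\right) \frac{1}{155} + 121 \left(- \frac{1}{73}\right)\right) = -5 - \frac{25909}{11315} = - \frac{82484}{11315} \approx -7.2898$)
$R{\left(Y,B \right)} = -2 + Y$
$\frac{1}{-38276 + R{\left(z,-105 \right)}} = \frac{1}{-38276 - \frac{105114}{11315}} = \frac{1}{- \frac{433198054}{11315}} = - \frac{11315}{433198054}$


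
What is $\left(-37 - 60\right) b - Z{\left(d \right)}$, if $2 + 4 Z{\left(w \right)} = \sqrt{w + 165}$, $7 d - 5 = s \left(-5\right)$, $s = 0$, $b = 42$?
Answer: $- \frac{8147}{2} - \frac{\sqrt{2030}}{14} \approx -4076.7$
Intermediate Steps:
$d = \frac{5}{7}$ ($d = \frac{5}{7} + \frac{0 \left(-5\right)}{7} = \frac{5}{7} + \frac{1}{7} \cdot 0 = \frac{5}{7} + 0 = \frac{5}{7} \approx 0.71429$)
$Z{\left(w \right)} = - \frac{1}{2} + \frac{\sqrt{165 + w}}{4}$ ($Z{\left(w \right)} = - \frac{1}{2} + \frac{\sqrt{w + 165}}{4} = - \frac{1}{2} + \frac{\sqrt{165 + w}}{4}$)
$\left(-37 - 60\right) b - Z{\left(d \right)} = \left(-37 - 60\right) 42 - \left(- \frac{1}{2} + \frac{\sqrt{165 + \frac{5}{7}}}{4}\right) = \left(-97\right) 42 - \left(- \frac{1}{2} + \frac{\sqrt{\frac{1160}{7}}}{4}\right) = -4074 - \left(- \frac{1}{2} + \frac{\frac{2}{7} \sqrt{2030}}{4}\right) = -4074 - \left(- \frac{1}{2} + \frac{\sqrt{2030}}{14}\right) = -4074 + \left(\frac{1}{2} - \frac{\sqrt{2030}}{14}\right) = - \frac{8147}{2} - \frac{\sqrt{2030}}{14}$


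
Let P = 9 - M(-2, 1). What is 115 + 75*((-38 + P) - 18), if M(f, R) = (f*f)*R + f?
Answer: -3560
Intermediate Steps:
M(f, R) = f + R*f² (M(f, R) = f²*R + f = R*f² + f = f + R*f²)
P = 7 (P = 9 - (-2)*(1 + 1*(-2)) = 9 - (-2)*(1 - 2) = 9 - (-2)*(-1) = 9 - 1*2 = 9 - 2 = 7)
115 + 75*((-38 + P) - 18) = 115 + 75*((-38 + 7) - 18) = 115 + 75*(-31 - 18) = 115 + 75*(-49) = 115 - 3675 = -3560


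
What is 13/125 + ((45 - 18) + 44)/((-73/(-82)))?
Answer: 728699/9125 ≈ 79.857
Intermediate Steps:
13/125 + ((45 - 18) + 44)/((-73/(-82))) = 13*(1/125) + (27 + 44)/((-73*(-1/82))) = 13/125 + 71/(73/82) = 13/125 + 71*(82/73) = 13/125 + 5822/73 = 728699/9125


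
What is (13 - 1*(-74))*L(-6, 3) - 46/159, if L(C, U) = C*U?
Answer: -249040/159 ≈ -1566.3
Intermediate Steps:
(13 - 1*(-74))*L(-6, 3) - 46/159 = (13 - 1*(-74))*(-6*3) - 46/159 = (13 + 74)*(-18) - 46*1/159 = 87*(-18) - 46/159 = -1566 - 46/159 = -249040/159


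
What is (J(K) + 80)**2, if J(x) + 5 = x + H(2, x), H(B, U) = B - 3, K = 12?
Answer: 7396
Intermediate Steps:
H(B, U) = -3 + B
J(x) = -6 + x (J(x) = -5 + (x + (-3 + 2)) = -5 + (x - 1) = -5 + (-1 + x) = -6 + x)
(J(K) + 80)**2 = ((-6 + 12) + 80)**2 = (6 + 80)**2 = 86**2 = 7396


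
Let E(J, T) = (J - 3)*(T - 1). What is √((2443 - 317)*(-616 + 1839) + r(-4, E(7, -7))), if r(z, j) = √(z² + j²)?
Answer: √(2600098 + 4*√65) ≈ 1612.5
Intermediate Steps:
E(J, T) = (-1 + T)*(-3 + J) (E(J, T) = (-3 + J)*(-1 + T) = (-1 + T)*(-3 + J))
r(z, j) = √(j² + z²)
√((2443 - 317)*(-616 + 1839) + r(-4, E(7, -7))) = √((2443 - 317)*(-616 + 1839) + √((3 - 1*7 - 3*(-7) + 7*(-7))² + (-4)²)) = √(2126*1223 + √((3 - 7 + 21 - 49)² + 16)) = √(2600098 + √((-32)² + 16)) = √(2600098 + √(1024 + 16)) = √(2600098 + √1040) = √(2600098 + 4*√65)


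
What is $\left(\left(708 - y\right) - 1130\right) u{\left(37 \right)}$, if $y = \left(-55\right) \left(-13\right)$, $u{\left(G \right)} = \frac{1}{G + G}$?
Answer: $- \frac{1137}{74} \approx -15.365$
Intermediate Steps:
$u{\left(G \right)} = \frac{1}{2 G}$
$y = 715$
$\left(\left(708 - y\right) - 1130\right) u{\left(37 \right)} = \left(\left(708 - 715\right) - 1130\right) \frac{1}{2 \cdot 37} = \left(\left(708 - 715\right) - 1130\right) \frac{1}{2} \cdot \frac{1}{37} = \left(-7 - 1130\right) \frac{1}{74} = \left(-1137\right) \frac{1}{74} = - \frac{1137}{74}$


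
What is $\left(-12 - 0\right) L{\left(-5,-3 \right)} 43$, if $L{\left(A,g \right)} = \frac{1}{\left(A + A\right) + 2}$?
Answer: $\frac{129}{2} \approx 64.5$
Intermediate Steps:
$L{\left(A,g \right)} = \frac{1}{2 + 2 A}$ ($L{\left(A,g \right)} = \frac{1}{2 A + 2} = \frac{1}{2 + 2 A}$)
$\left(-12 - 0\right) L{\left(-5,-3 \right)} 43 = \left(-12 - 0\right) \frac{1}{2 \left(1 - 5\right)} 43 = \left(-12 + 0\right) \frac{1}{2 \left(-4\right)} 43 = - 12 \cdot \frac{1}{2} \left(- \frac{1}{4}\right) 43 = \left(-12\right) \left(- \frac{1}{8}\right) 43 = \frac{3}{2} \cdot 43 = \frac{129}{2}$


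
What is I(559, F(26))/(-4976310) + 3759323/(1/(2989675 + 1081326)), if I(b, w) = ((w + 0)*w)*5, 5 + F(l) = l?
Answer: 5077232118758924395/331754 ≈ 1.5304e+13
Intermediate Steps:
F(l) = -5 + l
I(b, w) = 5*w**2 (I(b, w) = (w*w)*5 = w**2*5 = 5*w**2)
I(559, F(26))/(-4976310) + 3759323/(1/(2989675 + 1081326)) = (5*(-5 + 26)**2)/(-4976310) + 3759323/(1/(2989675 + 1081326)) = (5*21**2)*(-1/4976310) + 3759323/(1/4071001) = (5*441)*(-1/4976310) + 3759323/(1/4071001) = 2205*(-1/4976310) + 3759323*4071001 = -147/331754 + 15304207692323 = 5077232118758924395/331754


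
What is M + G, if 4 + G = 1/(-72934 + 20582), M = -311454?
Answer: -16305449217/52352 ≈ -3.1146e+5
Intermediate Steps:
G = -209409/52352 (G = -4 + 1/(-72934 + 20582) = -4 + 1/(-52352) = -4 - 1/52352 = -209409/52352 ≈ -4.0000)
M + G = -311454 - 209409/52352 = -16305449217/52352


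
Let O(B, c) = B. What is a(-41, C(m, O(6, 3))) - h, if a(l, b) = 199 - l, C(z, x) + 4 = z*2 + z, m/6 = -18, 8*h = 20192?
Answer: -2284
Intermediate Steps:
h = 2524 (h = (⅛)*20192 = 2524)
m = -108 (m = 6*(-18) = -108)
C(z, x) = -4 + 3*z (C(z, x) = -4 + (z*2 + z) = -4 + (2*z + z) = -4 + 3*z)
a(-41, C(m, O(6, 3))) - h = (199 - 1*(-41)) - 1*2524 = (199 + 41) - 2524 = 240 - 2524 = -2284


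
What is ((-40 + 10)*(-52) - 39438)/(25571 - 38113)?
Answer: 18939/6271 ≈ 3.0201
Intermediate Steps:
((-40 + 10)*(-52) - 39438)/(25571 - 38113) = (-30*(-52) - 39438)/(-12542) = (1560 - 39438)*(-1/12542) = -37878*(-1/12542) = 18939/6271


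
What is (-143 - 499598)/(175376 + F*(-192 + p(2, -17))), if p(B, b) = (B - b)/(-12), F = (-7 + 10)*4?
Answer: -499741/173053 ≈ -2.8878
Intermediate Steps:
F = 12 (F = 3*4 = 12)
p(B, b) = -B/12 + b/12 (p(B, b) = (B - b)*(-1/12) = -B/12 + b/12)
(-143 - 499598)/(175376 + F*(-192 + p(2, -17))) = (-143 - 499598)/(175376 + 12*(-192 + (-1/12*2 + (1/12)*(-17)))) = -499741/(175376 + 12*(-192 + (-⅙ - 17/12))) = -499741/(175376 + 12*(-192 - 19/12)) = -499741/(175376 + 12*(-2323/12)) = -499741/(175376 - 2323) = -499741/173053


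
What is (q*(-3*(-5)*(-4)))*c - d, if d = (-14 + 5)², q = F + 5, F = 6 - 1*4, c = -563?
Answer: 236379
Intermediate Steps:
F = 2 (F = 6 - 4 = 2)
q = 7 (q = 2 + 5 = 7)
d = 81 (d = (-9)² = 81)
(q*(-3*(-5)*(-4)))*c - d = (7*(-3*(-5)*(-4)))*(-563) - 1*81 = (7*(15*(-4)))*(-563) - 81 = (7*(-60))*(-563) - 81 = -420*(-563) - 81 = 236460 - 81 = 236379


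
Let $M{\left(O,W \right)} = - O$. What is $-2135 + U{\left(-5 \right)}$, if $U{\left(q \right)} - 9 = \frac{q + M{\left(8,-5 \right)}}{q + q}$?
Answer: $- \frac{21247}{10} \approx -2124.7$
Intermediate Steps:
$U{\left(q \right)} = 9 + \frac{-8 + q}{2 q}$ ($U{\left(q \right)} = 9 + \frac{q - 8}{q + q} = 9 + \frac{q - 8}{2 q} = 9 + \left(-8 + q\right) \frac{1}{2 q} = 9 + \frac{-8 + q}{2 q}$)
$-2135 + U{\left(-5 \right)} = -2135 + \left(\frac{19}{2} - \frac{4}{-5}\right) = -2135 + \left(\frac{19}{2} - - \frac{4}{5}\right) = -2135 + \left(\frac{19}{2} + \frac{4}{5}\right) = -2135 + \frac{103}{10} = - \frac{21247}{10}$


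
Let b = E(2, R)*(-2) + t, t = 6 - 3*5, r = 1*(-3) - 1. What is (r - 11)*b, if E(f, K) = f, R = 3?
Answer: 195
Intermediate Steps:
r = -4 (r = -3 - 1 = -4)
t = -9 (t = 6 - 15 = -9)
b = -13 (b = 2*(-2) - 9 = -4 - 9 = -13)
(r - 11)*b = (-4 - 11)*(-13) = -15*(-13) = 195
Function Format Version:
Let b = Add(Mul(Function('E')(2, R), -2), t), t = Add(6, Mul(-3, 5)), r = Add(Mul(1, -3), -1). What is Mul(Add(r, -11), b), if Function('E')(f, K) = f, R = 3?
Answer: 195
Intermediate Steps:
r = -4 (r = Add(-3, -1) = -4)
t = -9 (t = Add(6, -15) = -9)
b = -13 (b = Add(Mul(2, -2), -9) = Add(-4, -9) = -13)
Mul(Add(r, -11), b) = Mul(Add(-4, -11), -13) = Mul(-15, -13) = 195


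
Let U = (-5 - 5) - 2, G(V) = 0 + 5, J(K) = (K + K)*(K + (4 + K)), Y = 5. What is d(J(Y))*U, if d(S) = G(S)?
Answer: -60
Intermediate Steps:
J(K) = 2*K*(4 + 2*K) (J(K) = (2*K)*(4 + 2*K) = 2*K*(4 + 2*K))
G(V) = 5
d(S) = 5
U = -12 (U = -10 - 2 = -12)
d(J(Y))*U = 5*(-12) = -60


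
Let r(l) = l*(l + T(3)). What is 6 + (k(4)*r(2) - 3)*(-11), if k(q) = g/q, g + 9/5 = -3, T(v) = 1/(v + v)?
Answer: 481/5 ≈ 96.200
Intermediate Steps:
T(v) = 1/(2*v)
g = -24/5 (g = -9/5 - 3 = -24/5 ≈ -4.8000)
k(q) = -24/(5*q)
r(l) = l*(1/6 + l) (r(l) = l*(l + (1/2)/3) = l*(l + (1/2)*(1/3)) = l*(l + 1/6) = l*(1/6 + l))
6 + (k(4)*r(2) - 3)*(-11) = 6 + ((-24/5/4)*(2*(1/6 + 2)) - 3)*(-11) = 6 + ((-24/5*1/4)*(2*(13/6)) - 3)*(-11) = 6 + (-6/5*13/3 - 3)*(-11) = 6 + (-26/5 - 3)*(-11) = 6 - 41/5*(-11) = 6 + 451/5 = 481/5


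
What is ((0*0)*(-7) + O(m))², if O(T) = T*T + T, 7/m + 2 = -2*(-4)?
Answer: 8281/1296 ≈ 6.3897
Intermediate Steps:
m = 7/6 (m = 7/(-2 - 2*(-4)) = 7/(-2 + 8) = 7/6 ≈ 1.1667)
O(T) = T + T² (O(T) = T² + T = T + T²)
((0*0)*(-7) + O(m))² = ((0*0)*(-7) + 7*(1 + 7/6)/6)² = (0*(-7) + (7/6)*(13/6))² = (0 + 91/36)² = (91/36)² = 8281/1296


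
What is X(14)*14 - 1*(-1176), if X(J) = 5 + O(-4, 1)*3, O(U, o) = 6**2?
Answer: 2758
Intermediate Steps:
O(U, o) = 36
X(J) = 113 (X(J) = 5 + 36*3 = 5 + 108 = 113)
X(14)*14 - 1*(-1176) = 113*14 - 1*(-1176) = 1582 + 1176 = 2758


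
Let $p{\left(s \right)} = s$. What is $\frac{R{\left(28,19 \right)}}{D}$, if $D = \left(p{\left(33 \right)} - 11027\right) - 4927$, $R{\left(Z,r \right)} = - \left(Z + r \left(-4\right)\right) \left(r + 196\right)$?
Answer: $- \frac{3440}{5307} \approx -0.6482$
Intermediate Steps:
$R{\left(Z,r \right)} = - \left(196 + r\right) \left(Z - 4 r\right)$ ($R{\left(Z,r \right)} = - \left(Z - 4 r\right) \left(196 + r\right) = - \left(196 + r\right) \left(Z - 4 r\right)$)
$D = -15921$ ($D = \left(33 - 11027\right) - 4927 = -10994 - 4927 = -15921$)
$\frac{R{\left(28,19 \right)}}{D} = \frac{\left(-196\right) 28 + 4 \cdot 19^{2} + 784 \cdot 19 - 28 \cdot 19}{-15921} = \left(-5488 + 4 \cdot 361 + 14896 - 532\right) \left(- \frac{1}{15921}\right) = \left(-5488 + 1444 + 14896 - 532\right) \left(- \frac{1}{15921}\right) = 10320 \left(- \frac{1}{15921}\right) = - \frac{3440}{5307}$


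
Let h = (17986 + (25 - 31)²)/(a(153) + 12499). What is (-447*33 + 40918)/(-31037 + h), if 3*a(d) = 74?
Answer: -983120357/1166037061 ≈ -0.84313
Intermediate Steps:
a(d) = 74/3 (a(d) = (⅓)*74 = 74/3)
h = 54066/37571 (h = (17986 + (25 - 31)²)/(74/3 + 12499) = (17986 + (-6)²)/(37571/3) = (17986 + 36)*(3/37571) = 18022*(3/37571) = 54066/37571 ≈ 1.4390)
(-447*33 + 40918)/(-31037 + h) = (-447*33 + 40918)/(-31037 + 54066/37571) = (-14751 + 40918)/(-1166037061/37571) = 26167*(-37571/1166037061) = -983120357/1166037061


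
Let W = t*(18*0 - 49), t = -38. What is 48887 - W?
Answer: 47025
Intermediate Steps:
W = 1862 (W = -38*(18*0 - 49) = -38*(0 - 49) = -38*(-49) = 1862)
48887 - W = 48887 - 1*1862 = 48887 - 1862 = 47025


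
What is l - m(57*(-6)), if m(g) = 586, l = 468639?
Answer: 468053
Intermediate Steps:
l - m(57*(-6)) = 468639 - 1*586 = 468639 - 586 = 468053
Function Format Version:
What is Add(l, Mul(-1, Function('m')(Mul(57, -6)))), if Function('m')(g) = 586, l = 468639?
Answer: 468053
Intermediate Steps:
Add(l, Mul(-1, Function('m')(Mul(57, -6)))) = Add(468639, Mul(-1, 586)) = Add(468639, -586) = 468053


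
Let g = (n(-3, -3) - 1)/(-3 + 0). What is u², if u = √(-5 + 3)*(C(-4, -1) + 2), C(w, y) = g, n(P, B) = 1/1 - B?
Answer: -2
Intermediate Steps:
n(P, B) = 1 - B (n(P, B) = 1*1 - B = 1 - B)
g = -1 (g = ((1 - 1*(-3)) - 1)/(-3 + 0) = ((1 + 3) - 1)/(-3) = (4 - 1)*(-⅓) = 3*(-⅓) = -1)
C(w, y) = -1
u = I*√2 (u = √(-5 + 3)*(-1 + 2) = √(-2)*1 = (I*√2)*1 = I*√2 ≈ 1.4142*I)
u² = (I*√2)² = -2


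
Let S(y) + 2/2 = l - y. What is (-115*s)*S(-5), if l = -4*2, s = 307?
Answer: 141220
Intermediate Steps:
l = -8
S(y) = -9 - y (S(y) = -1 + (-8 - y) = -9 - y)
(-115*s)*S(-5) = (-115*307)*(-9 - 1*(-5)) = -35305*(-9 + 5) = -35305*(-4) = 141220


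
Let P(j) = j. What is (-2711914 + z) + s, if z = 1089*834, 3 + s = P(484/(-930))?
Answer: -838716557/465 ≈ -1.8037e+6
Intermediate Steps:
s = -1637/465 (s = -3 + 484/(-930) = -3 + 484*(-1/930) = -3 - 242/465 = -1637/465 ≈ -3.5204)
z = 908226
(-2711914 + z) + s = (-2711914 + 908226) - 1637/465 = -1803688 - 1637/465 = -838716557/465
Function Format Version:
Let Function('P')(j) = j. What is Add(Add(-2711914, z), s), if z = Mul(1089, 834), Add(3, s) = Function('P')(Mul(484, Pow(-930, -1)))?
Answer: Rational(-838716557, 465) ≈ -1.8037e+6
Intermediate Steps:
s = Rational(-1637, 465) (s = Add(-3, Mul(484, Pow(-930, -1))) = Add(-3, Mul(484, Rational(-1, 930))) = Add(-3, Rational(-242, 465)) = Rational(-1637, 465) ≈ -3.5204)
z = 908226
Add(Add(-2711914, z), s) = Add(Add(-2711914, 908226), Rational(-1637, 465)) = Add(-1803688, Rational(-1637, 465)) = Rational(-838716557, 465)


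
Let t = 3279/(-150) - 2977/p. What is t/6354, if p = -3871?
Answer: -4082153/1229816700 ≈ -0.0033193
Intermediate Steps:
t = -4082153/193550 (t = 3279/(-150) - 2977/(-3871) = 3279*(-1/150) - 2977*(-1/3871) = -1093/50 + 2977/3871 = -4082153/193550 ≈ -21.091)
t/6354 = -4082153/193550/6354 = -4082153/193550*1/6354 = -4082153/1229816700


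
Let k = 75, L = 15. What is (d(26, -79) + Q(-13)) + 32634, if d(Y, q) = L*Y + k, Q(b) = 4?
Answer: 33103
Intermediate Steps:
d(Y, q) = 75 + 15*Y (d(Y, q) = 15*Y + 75 = 75 + 15*Y)
(d(26, -79) + Q(-13)) + 32634 = ((75 + 15*26) + 4) + 32634 = ((75 + 390) + 4) + 32634 = (465 + 4) + 32634 = 469 + 32634 = 33103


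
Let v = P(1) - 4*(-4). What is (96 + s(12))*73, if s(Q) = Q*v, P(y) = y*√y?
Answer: 21900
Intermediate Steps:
P(y) = y^(3/2)
v = 17 (v = 1^(3/2) - 4*(-4) = 1 + 16 = 17)
s(Q) = 17*Q (s(Q) = Q*17 = 17*Q)
(96 + s(12))*73 = (96 + 17*12)*73 = (96 + 204)*73 = 300*73 = 21900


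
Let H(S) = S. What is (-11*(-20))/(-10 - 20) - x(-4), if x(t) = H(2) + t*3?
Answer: 8/3 ≈ 2.6667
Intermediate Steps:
x(t) = 2 + 3*t (x(t) = 2 + t*3 = 2 + 3*t)
(-11*(-20))/(-10 - 20) - x(-4) = (-11*(-20))/(-10 - 20) - (2 + 3*(-4)) = 220/(-30) - (2 - 12) = 220*(-1/30) - 1*(-10) = -22/3 + 10 = 8/3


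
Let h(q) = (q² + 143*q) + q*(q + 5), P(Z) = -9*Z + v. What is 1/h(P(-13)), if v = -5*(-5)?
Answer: 1/61344 ≈ 1.6302e-5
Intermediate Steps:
v = 25
P(Z) = 25 - 9*Z (P(Z) = -9*Z + 25 = 25 - 9*Z)
h(q) = q² + 143*q + q*(5 + q) (h(q) = (q² + 143*q) + q*(5 + q) = q² + 143*q + q*(5 + q))
1/h(P(-13)) = 1/(2*(25 - 9*(-13))*(74 + (25 - 9*(-13)))) = 1/(2*(25 + 117)*(74 + (25 + 117))) = 1/(2*142*(74 + 142)) = 1/(2*142*216) = 1/61344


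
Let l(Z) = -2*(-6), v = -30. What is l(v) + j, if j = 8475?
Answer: 8487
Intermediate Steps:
l(Z) = 12
l(v) + j = 12 + 8475 = 8487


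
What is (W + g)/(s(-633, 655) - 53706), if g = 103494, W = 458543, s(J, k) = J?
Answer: -562037/54339 ≈ -10.343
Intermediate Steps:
(W + g)/(s(-633, 655) - 53706) = (458543 + 103494)/(-633 - 53706) = 562037/(-54339) = 562037*(-1/54339) = -562037/54339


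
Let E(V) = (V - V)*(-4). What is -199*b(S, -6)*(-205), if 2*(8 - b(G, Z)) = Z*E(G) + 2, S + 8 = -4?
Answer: 285565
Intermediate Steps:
E(V) = 0 (E(V) = 0*(-4) = 0)
S = -12 (S = -8 - 4 = -12)
b(G, Z) = 7 (b(G, Z) = 8 - (Z*0 + 2)/2 = 8 - (0 + 2)/2 = 8 - ½*2 = 8 - 1 = 7)
-199*b(S, -6)*(-205) = -199*7*(-205) = -1393*(-205) = 285565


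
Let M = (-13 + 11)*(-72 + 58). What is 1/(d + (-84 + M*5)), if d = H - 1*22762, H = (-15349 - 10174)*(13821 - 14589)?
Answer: 1/19578958 ≈ 5.1075e-8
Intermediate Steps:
M = 28 (M = -2*(-14) = 28)
H = 19601664 (H = -25523*(-768) = 19601664)
d = 19578902 (d = 19601664 - 1*22762 = 19601664 - 22762 = 19578902)
1/(d + (-84 + M*5)) = 1/(19578902 + (-84 + 28*5)) = 1/(19578902 + (-84 + 140)) = 1/(19578902 + 56) = 1/19578958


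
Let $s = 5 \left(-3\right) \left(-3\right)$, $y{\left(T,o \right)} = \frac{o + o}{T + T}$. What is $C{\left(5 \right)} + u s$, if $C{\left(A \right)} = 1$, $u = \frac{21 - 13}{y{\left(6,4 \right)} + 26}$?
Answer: $\frac{29}{2} \approx 14.5$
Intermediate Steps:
$y{\left(T,o \right)} = \frac{o}{T}$ ($y{\left(T,o \right)} = \frac{2 o}{2 T} = 2 o \frac{1}{2 T} = \frac{o}{T}$)
$s = 45$ ($s = \left(-15\right) \left(-3\right) = 45$)
$u = \frac{3}{10}$ ($u = \frac{21 - 13}{\frac{4}{6} + 26} = \frac{8}{4 \cdot \frac{1}{6} + 26} = \frac{8}{\frac{2}{3} + 26} = \frac{8}{\frac{80}{3}} = 8 \cdot \frac{3}{80} = \frac{3}{10} \approx 0.3$)
$C{\left(5 \right)} + u s = 1 + \frac{3}{10} \cdot 45 = 1 + \frac{27}{2} = \frac{29}{2}$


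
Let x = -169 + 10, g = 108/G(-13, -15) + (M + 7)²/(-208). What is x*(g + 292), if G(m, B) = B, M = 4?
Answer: -46998333/1040 ≈ -45191.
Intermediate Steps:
g = -8093/1040 (g = 108/(-15) + (4 + 7)²/(-208) = 108*(-1/15) + 11²*(-1/208) = -36/5 + 121*(-1/208) = -36/5 - 121/208 = -8093/1040 ≈ -7.7817)
x = -159
x*(g + 292) = -159*(-8093/1040 + 292) = -159*295587/1040 = -46998333/1040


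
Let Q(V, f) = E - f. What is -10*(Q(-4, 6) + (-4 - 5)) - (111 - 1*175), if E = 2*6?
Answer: 94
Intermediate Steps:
E = 12
Q(V, f) = 12 - f
-10*(Q(-4, 6) + (-4 - 5)) - (111 - 1*175) = -10*((12 - 1*6) + (-4 - 5)) - (111 - 1*175) = -10*((12 - 6) - 9) - (111 - 175) = -10*(6 - 9) - 1*(-64) = -10*(-3) + 64 = 30 + 64 = 94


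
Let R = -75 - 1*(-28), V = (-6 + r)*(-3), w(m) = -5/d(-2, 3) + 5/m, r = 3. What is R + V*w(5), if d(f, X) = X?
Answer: -53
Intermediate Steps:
w(m) = -5/3 + 5/m
V = 9 (V = (-6 + 3)*(-3) = -3*(-3) = 9)
R = -47 (R = -75 + 28 = -47)
R + V*w(5) = -47 + 9*(-5/3 + 5/5) = -47 + 9*(-5/3 + 5*(⅕)) = -47 + 9*(-5/3 + 1) = -47 + 9*(-⅔) = -47 - 6 = -53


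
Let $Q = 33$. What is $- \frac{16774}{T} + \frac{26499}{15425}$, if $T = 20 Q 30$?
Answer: $\frac{212753}{244332} \approx 0.87075$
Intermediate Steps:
$T = 19800$ ($T = 20 \cdot 33 \cdot 30 = 660 \cdot 30 = 19800$)
$- \frac{16774}{T} + \frac{26499}{15425} = - \frac{16774}{19800} + \frac{26499}{15425} = \left(-16774\right) \frac{1}{19800} + 26499 \cdot \frac{1}{15425} = - \frac{8387}{9900} + \frac{26499}{15425} = \frac{212753}{244332}$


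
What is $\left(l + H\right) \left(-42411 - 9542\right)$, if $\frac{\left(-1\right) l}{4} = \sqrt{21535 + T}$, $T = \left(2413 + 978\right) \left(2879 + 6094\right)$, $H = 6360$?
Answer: $-330421080 + 207812 \sqrt{30448978} \approx 8.163 \cdot 10^{8}$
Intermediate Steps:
$T = 30427443$ ($T = 3391 \cdot 8973 = 30427443$)
$l = - 4 \sqrt{30448978}$ ($l = - 4 \sqrt{21535 + 30427443} = - 4 \sqrt{30448978} \approx -22072.0$)
$\left(l + H\right) \left(-42411 - 9542\right) = \left(- 4 \sqrt{30448978} + 6360\right) \left(-42411 - 9542\right) = \left(6360 - 4 \sqrt{30448978}\right) \left(-51953\right) = -330421080 + 207812 \sqrt{30448978}$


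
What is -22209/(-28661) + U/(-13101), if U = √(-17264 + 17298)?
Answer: 22209/28661 - √34/13101 ≈ 0.77444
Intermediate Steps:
U = √34 ≈ 5.8309
-22209/(-28661) + U/(-13101) = -22209/(-28661) + √34/(-13101) = -22209*(-1/28661) + √34*(-1/13101) = 22209/28661 - √34/13101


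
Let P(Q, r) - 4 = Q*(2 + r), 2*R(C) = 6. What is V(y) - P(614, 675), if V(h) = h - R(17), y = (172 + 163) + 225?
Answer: -415125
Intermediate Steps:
y = 560 (y = 335 + 225 = 560)
R(C) = 3 (R(C) = (1/2)*6 = 3)
P(Q, r) = 4 + Q*(2 + r)
V(h) = -3 + h (V(h) = h - 1*3 = h - 3 = -3 + h)
V(y) - P(614, 675) = (-3 + 560) - (4 + 2*614 + 614*675) = 557 - (4 + 1228 + 414450) = 557 - 1*415682 = 557 - 415682 = -415125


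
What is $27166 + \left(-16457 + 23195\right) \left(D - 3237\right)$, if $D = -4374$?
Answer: $-51255752$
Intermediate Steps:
$27166 + \left(-16457 + 23195\right) \left(D - 3237\right) = 27166 + \left(-16457 + 23195\right) \left(-4374 - 3237\right) = 27166 + 6738 \left(-7611\right) = 27166 - 51282918 = -51255752$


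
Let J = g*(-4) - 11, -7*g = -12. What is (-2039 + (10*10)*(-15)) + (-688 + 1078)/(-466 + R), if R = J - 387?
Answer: -3596079/1016 ≈ -3539.4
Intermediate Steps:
g = 12/7 (g = -1/7*(-12) = 12/7 ≈ 1.7143)
J = -125/7 (J = (12/7)*(-4) - 11 = -48/7 - 11 = -125/7 ≈ -17.857)
R = -2834/7 (R = -125/7 - 387 = -2834/7 ≈ -404.86)
(-2039 + (10*10)*(-15)) + (-688 + 1078)/(-466 + R) = (-2039 + (10*10)*(-15)) + (-688 + 1078)/(-466 - 2834/7) = (-2039 + 100*(-15)) + 390/(-6096/7) = (-2039 - 1500) + 390*(-7/6096) = -3539 - 455/1016 = -3596079/1016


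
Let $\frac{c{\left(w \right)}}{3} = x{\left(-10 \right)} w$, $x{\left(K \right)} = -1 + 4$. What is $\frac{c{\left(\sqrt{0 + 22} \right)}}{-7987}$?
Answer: $- \frac{9 \sqrt{22}}{7987} \approx -0.0052853$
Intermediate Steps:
$x{\left(K \right)} = 3$
$c{\left(w \right)} = 9 w$ ($c{\left(w \right)} = 3 \cdot 3 w = 9 w$)
$\frac{c{\left(\sqrt{0 + 22} \right)}}{-7987} = \frac{9 \sqrt{0 + 22}}{-7987} = 9 \sqrt{22} \left(- \frac{1}{7987}\right) = - \frac{9 \sqrt{22}}{7987}$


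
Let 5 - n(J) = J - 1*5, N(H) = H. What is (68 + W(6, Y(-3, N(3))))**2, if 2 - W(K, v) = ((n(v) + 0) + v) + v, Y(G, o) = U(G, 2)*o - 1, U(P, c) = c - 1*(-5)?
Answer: 1600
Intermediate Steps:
n(J) = 10 - J (n(J) = 5 - (J - 1*5) = 5 - (J - 5) = 5 - (-5 + J) = 5 + (5 - J) = 10 - J)
U(P, c) = 5 + c (U(P, c) = c + 5 = 5 + c)
Y(G, o) = -1 + 7*o (Y(G, o) = (5 + 2)*o - 1 = 7*o - 1 = -1 + 7*o)
W(K, v) = -8 - v (W(K, v) = 2 - ((((10 - v) + 0) + v) + v) = 2 - (((10 - v) + v) + v) = 2 - (10 + v) = 2 + (-10 - v) = -8 - v)
(68 + W(6, Y(-3, N(3))))**2 = (68 + (-8 - (-1 + 7*3)))**2 = (68 + (-8 - (-1 + 21)))**2 = (68 + (-8 - 1*20))**2 = (68 + (-8 - 20))**2 = (68 - 28)**2 = 40**2 = 1600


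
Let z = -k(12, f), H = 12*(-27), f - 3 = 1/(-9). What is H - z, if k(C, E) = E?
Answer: -2890/9 ≈ -321.11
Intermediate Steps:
f = 26/9 (f = 3 + 1/(-9) = 3 - ⅑ = 26/9 ≈ 2.8889)
H = -324
z = -26/9 (z = -1*26/9 = -26/9 ≈ -2.8889)
H - z = -324 - 1*(-26/9) = -324 + 26/9 = -2890/9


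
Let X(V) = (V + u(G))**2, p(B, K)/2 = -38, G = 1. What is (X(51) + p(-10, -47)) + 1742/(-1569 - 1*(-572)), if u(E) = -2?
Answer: 2316283/997 ≈ 2323.3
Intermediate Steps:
p(B, K) = -76 (p(B, K) = 2*(-38) = -76)
X(V) = (-2 + V)**2 (X(V) = (V - 2)**2 = (-2 + V)**2)
(X(51) + p(-10, -47)) + 1742/(-1569 - 1*(-572)) = ((-2 + 51)**2 - 76) + 1742/(-1569 - 1*(-572)) = (49**2 - 76) + 1742/(-1569 + 572) = (2401 - 76) + 1742/(-997) = 2325 + 1742*(-1/997) = 2325 - 1742/997 = 2316283/997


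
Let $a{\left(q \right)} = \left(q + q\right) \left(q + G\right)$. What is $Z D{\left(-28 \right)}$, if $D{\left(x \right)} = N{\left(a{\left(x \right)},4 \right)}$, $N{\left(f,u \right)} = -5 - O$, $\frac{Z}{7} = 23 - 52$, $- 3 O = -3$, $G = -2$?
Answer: $1218$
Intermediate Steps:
$O = 1$ ($O = \left(- \frac{1}{3}\right) \left(-3\right) = 1$)
$Z = -203$ ($Z = 7 \left(23 - 52\right) = 7 \left(-29\right) = -203$)
$a{\left(q \right)} = 2 q \left(-2 + q\right)$ ($a{\left(q \right)} = \left(q + q\right) \left(q - 2\right) = 2 q \left(-2 + q\right)$)
$N{\left(f,u \right)} = -6$ ($N{\left(f,u \right)} = -5 - 1 = -6$)
$D{\left(x \right)} = -6$
$Z D{\left(-28 \right)} = \left(-203\right) \left(-6\right) = 1218$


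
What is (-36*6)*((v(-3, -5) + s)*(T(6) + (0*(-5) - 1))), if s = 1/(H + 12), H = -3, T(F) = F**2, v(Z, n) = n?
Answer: 36960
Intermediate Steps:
s = 1/9 (s = 1/(-3 + 12) = 1/9 ≈ 0.11111)
(-36*6)*((v(-3, -5) + s)*(T(6) + (0*(-5) - 1))) = (-36*6)*((-5 + 1/9)*(6**2 + (0*(-5) - 1))) = -(-1056)*(36 + (0 - 1)) = -(-1056)*(36 - 1) = -(-1056)*35 = -216*(-1540/9) = 36960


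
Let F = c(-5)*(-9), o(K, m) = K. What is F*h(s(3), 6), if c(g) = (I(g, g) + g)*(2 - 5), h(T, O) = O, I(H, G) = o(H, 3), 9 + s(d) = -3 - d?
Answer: -1620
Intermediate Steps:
s(d) = -12 - d (s(d) = -9 + (-3 - d) = -12 - d)
I(H, G) = H
c(g) = -6*g (c(g) = (g + g)*(2 - 5) = (2*g)*(-3) = -6*g)
F = -270 (F = -6*(-5)*(-9) = 30*(-9) = -270)
F*h(s(3), 6) = -270*6 = -1620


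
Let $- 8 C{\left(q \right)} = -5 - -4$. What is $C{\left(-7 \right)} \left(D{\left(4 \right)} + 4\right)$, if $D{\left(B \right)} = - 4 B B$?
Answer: $- \frac{15}{2} \approx -7.5$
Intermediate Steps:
$D{\left(B \right)} = - 4 B^{2}$
$C{\left(q \right)} = \frac{1}{8}$ ($C{\left(q \right)} = - \frac{-5 - -4}{8} = - \frac{-5 + 4}{8} = \left(- \frac{1}{8}\right) \left(-1\right) = \frac{1}{8}$)
$C{\left(-7 \right)} \left(D{\left(4 \right)} + 4\right) = \frac{- 4 \cdot 4^{2} + 4}{8} = \frac{\left(-4\right) 16 + 4}{8} = \frac{-64 + 4}{8} = \frac{1}{8} \left(-60\right) = - \frac{15}{2}$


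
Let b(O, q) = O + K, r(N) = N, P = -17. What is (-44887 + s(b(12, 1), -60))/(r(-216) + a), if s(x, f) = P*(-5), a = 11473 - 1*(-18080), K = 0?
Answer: -14934/9779 ≈ -1.5271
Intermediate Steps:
b(O, q) = O (b(O, q) = O + 0 = O)
a = 29553 (a = 11473 + 18080 = 29553)
s(x, f) = 85 (s(x, f) = -17*(-5) = 85)
(-44887 + s(b(12, 1), -60))/(r(-216) + a) = (-44887 + 85)/(-216 + 29553) = -44802/29337 = -44802*1/29337 = -14934/9779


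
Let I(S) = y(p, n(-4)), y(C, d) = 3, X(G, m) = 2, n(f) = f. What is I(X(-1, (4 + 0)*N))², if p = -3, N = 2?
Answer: 9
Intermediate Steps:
I(S) = 3
I(X(-1, (4 + 0)*N))² = 3² = 9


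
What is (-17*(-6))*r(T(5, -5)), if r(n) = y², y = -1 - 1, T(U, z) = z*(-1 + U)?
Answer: 408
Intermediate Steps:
y = -2
r(n) = 4 (r(n) = (-2)² = 4)
(-17*(-6))*r(T(5, -5)) = -17*(-6)*4 = 102*4 = 408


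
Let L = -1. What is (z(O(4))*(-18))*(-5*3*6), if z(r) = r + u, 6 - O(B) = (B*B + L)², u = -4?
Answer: -361260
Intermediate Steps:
O(B) = 6 - (-1 + B²)² (O(B) = 6 - (B*B - 1)² = 6 - (B² - 1)² = 6 - (-1 + B²)²)
z(r) = -4 + r (z(r) = r - 4 = -4 + r)
(z(O(4))*(-18))*(-5*3*6) = ((-4 + (6 - (-1 + 4²)²))*(-18))*(-5*3*6) = ((-4 + (6 - (-1 + 16)²))*(-18))*(-15*6) = ((-4 + (6 - 1*15²))*(-18))*(-90) = ((-4 + (6 - 1*225))*(-18))*(-90) = ((-4 + (6 - 225))*(-18))*(-90) = ((-4 - 219)*(-18))*(-90) = -223*(-18)*(-90) = 4014*(-90) = -361260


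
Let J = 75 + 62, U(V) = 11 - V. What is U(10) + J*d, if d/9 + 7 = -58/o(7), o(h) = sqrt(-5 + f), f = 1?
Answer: -8630 + 35757*I ≈ -8630.0 + 35757.0*I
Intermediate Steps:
o(h) = 2*I (o(h) = sqrt(-5 + 1) = sqrt(-4) = 2*I)
d = -63 + 261*I (d = -63 + 9*(-58*(-I/2)) = -63 + 9*(-(-29)*I) = -63 + 9*(29*I) = -63 + 261*I ≈ -63.0 + 261.0*I)
J = 137
U(10) + J*d = (11 - 1*10) + 137*(-63 + 261*I) = (11 - 10) + (-8631 + 35757*I) = 1 + (-8631 + 35757*I) = -8630 + 35757*I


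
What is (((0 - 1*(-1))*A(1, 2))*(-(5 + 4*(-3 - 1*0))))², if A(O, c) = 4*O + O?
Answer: 1225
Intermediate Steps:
A(O, c) = 5*O
(((0 - 1*(-1))*A(1, 2))*(-(5 + 4*(-3 - 1*0))))² = (((0 - 1*(-1))*(5*1))*(-(5 + 4*(-3 - 1*0))))² = (((0 + 1)*5)*(-(5 + 4*(-3 + 0))))² = ((1*5)*(-(5 + 4*(-3))))² = (5*(-(5 - 12)))² = (5*(-1*(-7)))² = (5*7)² = 35² = 1225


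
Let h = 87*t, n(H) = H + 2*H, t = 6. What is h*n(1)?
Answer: 1566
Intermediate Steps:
n(H) = 3*H
h = 522 (h = 87*6 = 522)
h*n(1) = 522*(3*1) = 522*3 = 1566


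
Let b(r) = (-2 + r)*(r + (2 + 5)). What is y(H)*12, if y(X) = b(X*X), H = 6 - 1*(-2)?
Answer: 52824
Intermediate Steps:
H = 8 (H = 6 + 2 = 8)
b(r) = (-2 + r)*(7 + r) (b(r) = (-2 + r)*(r + 7) = (-2 + r)*(7 + r))
y(X) = -14 + X⁴ + 5*X² (y(X) = -14 + (X*X)² + 5*(X*X) = -14 + (X²)² + 5*X² = -14 + X⁴ + 5*X²)
y(H)*12 = (-14 + 8⁴ + 5*8²)*12 = (-14 + 4096 + 5*64)*12 = (-14 + 4096 + 320)*12 = 4402*12 = 52824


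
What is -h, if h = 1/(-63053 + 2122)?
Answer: 1/60931 ≈ 1.6412e-5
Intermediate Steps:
h = -1/60931 (h = 1/(-60931) = -1/60931 ≈ -1.6412e-5)
-h = -1*(-1/60931) = 1/60931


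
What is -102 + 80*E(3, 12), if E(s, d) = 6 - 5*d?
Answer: -4422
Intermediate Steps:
-102 + 80*E(3, 12) = -102 + 80*(6 - 5*12) = -102 + 80*(6 - 60) = -102 + 80*(-54) = -102 - 4320 = -4422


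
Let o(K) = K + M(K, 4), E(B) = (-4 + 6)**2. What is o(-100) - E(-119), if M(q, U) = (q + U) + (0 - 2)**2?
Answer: -196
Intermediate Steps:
E(B) = 4 (E(B) = 2**2 = 4)
M(q, U) = 4 + U + q (M(q, U) = (U + q) + (-2)**2 = (U + q) + 4 = 4 + U + q)
o(K) = 8 + 2*K (o(K) = K + (4 + 4 + K) = K + (8 + K) = 8 + 2*K)
o(-100) - E(-119) = (8 + 2*(-100)) - 1*4 = (8 - 200) - 4 = -192 - 4 = -196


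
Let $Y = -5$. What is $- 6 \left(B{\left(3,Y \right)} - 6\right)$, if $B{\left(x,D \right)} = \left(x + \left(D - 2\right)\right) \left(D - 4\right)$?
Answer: $-180$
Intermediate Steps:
$B{\left(x,D \right)} = \left(-4 + D\right) \left(-2 + D + x\right)$ ($B{\left(x,D \right)} = \left(x + \left(-2 + D\right)\right) \left(-4 + D\right) = \left(-2 + D + x\right) \left(-4 + D\right) = \left(-4 + D\right) \left(-2 + D + x\right)$)
$- 6 \left(B{\left(3,Y \right)} - 6\right) = - 6 \left(\left(8 + \left(-5\right)^{2} - -30 - 12 - 15\right) - 6\right) = - 6 \left(\left(8 + 25 + 30 - 12 - 15\right) - 6\right) = - 6 \left(36 - 6\right) = \left(-6\right) 30 = -180$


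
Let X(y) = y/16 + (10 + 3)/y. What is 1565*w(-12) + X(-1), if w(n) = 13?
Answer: 325311/16 ≈ 20332.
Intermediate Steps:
X(y) = 13/y + y/16 (X(y) = y*(1/16) + 13/y = y/16 + 13/y = 13/y + y/16)
1565*w(-12) + X(-1) = 1565*13 + (13/(-1) + (1/16)*(-1)) = 20345 + (13*(-1) - 1/16) = 20345 + (-13 - 1/16) = 20345 - 209/16 = 325311/16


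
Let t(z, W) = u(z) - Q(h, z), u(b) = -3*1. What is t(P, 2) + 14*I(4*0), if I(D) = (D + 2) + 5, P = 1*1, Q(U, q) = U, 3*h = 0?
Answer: 95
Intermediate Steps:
u(b) = -3
h = 0 (h = (1/3)*0 = 0)
P = 1
I(D) = 7 + D (I(D) = (2 + D) + 5 = 7 + D)
t(z, W) = -3 (t(z, W) = -3 - 1*0 = -3 + 0 = -3)
t(P, 2) + 14*I(4*0) = -3 + 14*(7 + 4*0) = -3 + 14*(7 + 0) = -3 + 14*7 = -3 + 98 = 95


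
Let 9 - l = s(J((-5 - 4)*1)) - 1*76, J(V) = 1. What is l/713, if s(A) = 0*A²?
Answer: 85/713 ≈ 0.11921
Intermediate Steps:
s(A) = 0
l = 85 (l = 9 - (0 - 1*76) = 9 - (0 - 76) = 9 - 1*(-76) = 9 + 76 = 85)
l/713 = 85/713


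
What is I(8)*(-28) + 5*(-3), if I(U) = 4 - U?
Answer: 97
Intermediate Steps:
I(8)*(-28) + 5*(-3) = (4 - 1*8)*(-28) + 5*(-3) = (4 - 8)*(-28) - 15 = -4*(-28) - 15 = 112 - 15 = 97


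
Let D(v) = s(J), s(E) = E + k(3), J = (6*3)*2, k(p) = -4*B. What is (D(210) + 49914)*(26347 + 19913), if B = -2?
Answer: 2311057080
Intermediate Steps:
k(p) = 8 (k(p) = -4*(-2) = 8)
J = 36 (J = 18*2 = 36)
s(E) = 8 + E (s(E) = E + 8 = 8 + E)
D(v) = 44 (D(v) = 8 + 36 = 44)
(D(210) + 49914)*(26347 + 19913) = (44 + 49914)*(26347 + 19913) = 49958*46260 = 2311057080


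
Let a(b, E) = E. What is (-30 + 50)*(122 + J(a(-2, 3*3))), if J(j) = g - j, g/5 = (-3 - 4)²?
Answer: 7160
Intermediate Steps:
g = 245 (g = 5*(-3 - 4)² = 5*(-7)² = 5*49 = 245)
J(j) = 245 - j
(-30 + 50)*(122 + J(a(-2, 3*3))) = (-30 + 50)*(122 + (245 - 3*3)) = 20*(122 + (245 - 1*9)) = 20*(122 + (245 - 9)) = 20*(122 + 236) = 20*358 = 7160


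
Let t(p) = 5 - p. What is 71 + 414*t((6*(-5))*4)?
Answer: 51821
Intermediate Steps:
71 + 414*t((6*(-5))*4) = 71 + 414*(5 - 6*(-5)*4) = 71 + 414*(5 - (-30)*4) = 71 + 414*(5 - 1*(-120)) = 71 + 414*(5 + 120) = 71 + 414*125 = 71 + 51750 = 51821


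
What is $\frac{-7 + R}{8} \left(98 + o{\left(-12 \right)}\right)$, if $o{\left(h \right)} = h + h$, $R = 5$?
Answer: $- \frac{37}{2} \approx -18.5$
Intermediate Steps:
$o{\left(h \right)} = 2 h$
$\frac{-7 + R}{8} \left(98 + o{\left(-12 \right)}\right) = \frac{-7 + 5}{8} \left(98 + 2 \left(-12\right)\right) = \frac{1}{8} \left(-2\right) \left(98 - 24\right) = \left(- \frac{1}{4}\right) 74 = - \frac{37}{2}$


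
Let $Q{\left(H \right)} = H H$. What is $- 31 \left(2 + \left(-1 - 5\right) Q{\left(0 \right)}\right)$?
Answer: $-62$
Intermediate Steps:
$Q{\left(H \right)} = H^{2}$
$- 31 \left(2 + \left(-1 - 5\right) Q{\left(0 \right)}\right) = - 31 \left(2 + \left(-1 - 5\right) 0^{2}\right) = - 31 \left(2 - 0\right) = - 31 \left(2 + 0\right) = \left(-31\right) 2 = -62$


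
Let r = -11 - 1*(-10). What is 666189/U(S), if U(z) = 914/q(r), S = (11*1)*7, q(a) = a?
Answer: -666189/914 ≈ -728.87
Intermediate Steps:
r = -1 (r = -11 + 10 = -1)
S = 77 (S = 11*7 = 77)
U(z) = -914 (U(z) = 914/(-1) = 914*(-1) = -914)
666189/U(S) = 666189/(-914) = 666189*(-1/914) = -666189/914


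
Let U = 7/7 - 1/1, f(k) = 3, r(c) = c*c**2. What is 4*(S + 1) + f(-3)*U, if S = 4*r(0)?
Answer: 4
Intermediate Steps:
r(c) = c**3
S = 0 (S = 4*0**3 = 4*0 = 0)
U = 0 (U = 7*(1/7) - 1*1 = 1 - 1 = 0)
4*(S + 1) + f(-3)*U = 4*(0 + 1) + 3*0 = 4*1 + 0 = 4 + 0 = 4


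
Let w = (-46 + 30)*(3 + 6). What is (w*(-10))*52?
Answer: 74880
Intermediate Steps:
w = -144 (w = -16*9 = -144)
(w*(-10))*52 = -144*(-10)*52 = 1440*52 = 74880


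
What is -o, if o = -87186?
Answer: 87186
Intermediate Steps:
-o = -1*(-87186) = 87186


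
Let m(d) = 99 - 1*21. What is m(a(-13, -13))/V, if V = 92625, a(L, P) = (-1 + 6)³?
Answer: 2/2375 ≈ 0.00084211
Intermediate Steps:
a(L, P) = 125 (a(L, P) = 5³ = 125)
m(d) = 78 (m(d) = 99 - 21 = 78)
m(a(-13, -13))/V = 78/92625 = 78*(1/92625) = 2/2375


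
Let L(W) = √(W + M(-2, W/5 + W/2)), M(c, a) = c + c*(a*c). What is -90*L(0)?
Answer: -90*I*√2 ≈ -127.28*I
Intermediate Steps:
M(c, a) = c + a*c²
L(W) = √(-2 + 19*W/5) (L(W) = √(W - 2*(1 + (W/5 + W/2)*(-2))) = √(W - 2*(1 + (7*W/10)*(-2))) = √(W - 2*(1 - 7*W/5)) = √(W + (-2 + 14*W/5)) = √(-2 + 19*W/5))
-90*L(0) = -18*√(-50 + 95*0) = -18*√(-50 + 0) = -18*√(-50) = -18*5*I*√2 = -90*I*√2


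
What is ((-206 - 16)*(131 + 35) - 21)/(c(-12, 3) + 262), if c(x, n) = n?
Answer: -36873/265 ≈ -139.14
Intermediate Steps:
((-206 - 16)*(131 + 35) - 21)/(c(-12, 3) + 262) = ((-206 - 16)*(131 + 35) - 21)/(3 + 262) = (-222*166 - 21)/265 = (-36852 - 21)*(1/265) = -36873*1/265 = -36873/265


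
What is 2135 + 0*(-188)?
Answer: 2135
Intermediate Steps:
2135 + 0*(-188) = 2135 + 0 = 2135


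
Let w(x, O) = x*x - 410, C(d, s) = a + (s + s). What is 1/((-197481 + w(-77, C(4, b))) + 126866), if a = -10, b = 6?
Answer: -1/65096 ≈ -1.5362e-5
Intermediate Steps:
C(d, s) = -10 + 2*s (C(d, s) = -10 + (s + s) = -10 + 2*s)
w(x, O) = -410 + x² (w(x, O) = x² - 410 = -410 + x²)
1/((-197481 + w(-77, C(4, b))) + 126866) = 1/((-197481 + (-410 + (-77)²)) + 126866) = 1/((-197481 + (-410 + 5929)) + 126866) = 1/((-197481 + 5519) + 126866) = 1/(-191962 + 126866) = 1/(-65096) = -1/65096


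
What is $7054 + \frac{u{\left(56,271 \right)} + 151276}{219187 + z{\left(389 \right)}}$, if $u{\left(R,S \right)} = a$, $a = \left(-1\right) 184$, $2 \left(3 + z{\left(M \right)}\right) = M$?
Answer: $\frac{3095294062}{438757} \approx 7054.7$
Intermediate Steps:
$z{\left(M \right)} = -3 + \frac{M}{2}$
$a = -184$
$u{\left(R,S \right)} = -184$
$7054 + \frac{u{\left(56,271 \right)} + 151276}{219187 + z{\left(389 \right)}} = 7054 + \frac{-184 + 151276}{219187 + \left(-3 + \frac{1}{2} \cdot 389\right)} = 7054 + \frac{151092}{219187 + \left(-3 + \frac{389}{2}\right)} = 7054 + \frac{151092}{219187 + \frac{383}{2}} = 7054 + \frac{151092}{\frac{438757}{2}} = 7054 + 151092 \cdot \frac{2}{438757} = 7054 + \frac{302184}{438757} = \frac{3095294062}{438757}$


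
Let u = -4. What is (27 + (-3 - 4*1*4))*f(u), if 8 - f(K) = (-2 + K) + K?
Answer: 144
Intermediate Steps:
f(K) = 10 - 2*K (f(K) = 8 - ((-2 + K) + K) = 8 - (-2 + 2*K) = 8 + (2 - 2*K) = 10 - 2*K)
(27 + (-3 - 4*1*4))*f(u) = (27 + (-3 - 4*1*4))*(10 - 2*(-4)) = (27 + (-3 - 4*4))*(10 + 8) = (27 + (-3 - 16))*18 = (27 - 19)*18 = 8*18 = 144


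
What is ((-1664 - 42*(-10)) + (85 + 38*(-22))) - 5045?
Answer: -7040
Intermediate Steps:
((-1664 - 42*(-10)) + (85 + 38*(-22))) - 5045 = ((-1664 + 420) + (85 - 836)) - 5045 = (-1244 - 751) - 5045 = -1995 - 5045 = -7040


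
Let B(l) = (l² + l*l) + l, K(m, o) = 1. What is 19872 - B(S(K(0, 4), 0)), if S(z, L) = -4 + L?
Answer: 19844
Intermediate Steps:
B(l) = l + 2*l² (B(l) = (l² + l²) + l = 2*l² + l = l + 2*l²)
19872 - B(S(K(0, 4), 0)) = 19872 - (-4 + 0)*(1 + 2*(-4 + 0)) = 19872 - (-4)*(1 + 2*(-4)) = 19872 - (-4)*(1 - 8) = 19872 - (-4)*(-7) = 19872 - 1*28 = 19872 - 28 = 19844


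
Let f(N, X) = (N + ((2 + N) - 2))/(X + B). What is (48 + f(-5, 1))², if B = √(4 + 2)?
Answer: 2524 - 200*√6 ≈ 2034.1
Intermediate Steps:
B = √6 ≈ 2.4495
f(N, X) = 2*N/(X + √6) (f(N, X) = (N + ((2 + N) - 2))/(X + √6) = (N + N)/(X + √6) = (2*N)/(X + √6) = 2*N/(X + √6))
(48 + f(-5, 1))² = (48 + 2*(-5)/(1 + √6))² = (48 - 10/(1 + √6))²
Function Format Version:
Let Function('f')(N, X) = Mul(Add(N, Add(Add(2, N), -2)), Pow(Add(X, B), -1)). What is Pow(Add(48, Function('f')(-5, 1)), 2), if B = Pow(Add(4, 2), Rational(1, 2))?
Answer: Add(2524, Mul(-200, Pow(6, Rational(1, 2)))) ≈ 2034.1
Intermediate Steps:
B = Pow(6, Rational(1, 2)) ≈ 2.4495
Function('f')(N, X) = Mul(2, N, Pow(Add(X, Pow(6, Rational(1, 2))), -1)) (Function('f')(N, X) = Mul(Add(N, Add(Add(2, N), -2)), Pow(Add(X, Pow(6, Rational(1, 2))), -1)) = Mul(Add(N, N), Pow(Add(X, Pow(6, Rational(1, 2))), -1)) = Mul(Mul(2, N), Pow(Add(X, Pow(6, Rational(1, 2))), -1)) = Mul(2, N, Pow(Add(X, Pow(6, Rational(1, 2))), -1)))
Pow(Add(48, Function('f')(-5, 1)), 2) = Pow(Add(48, Mul(2, -5, Pow(Add(1, Pow(6, Rational(1, 2))), -1))), 2) = Pow(Add(48, Mul(-10, Pow(Add(1, Pow(6, Rational(1, 2))), -1))), 2)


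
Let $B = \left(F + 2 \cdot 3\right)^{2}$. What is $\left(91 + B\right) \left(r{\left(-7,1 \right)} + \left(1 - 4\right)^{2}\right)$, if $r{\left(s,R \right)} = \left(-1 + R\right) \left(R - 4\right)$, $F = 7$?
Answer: $2340$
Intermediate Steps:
$r{\left(s,R \right)} = \left(-1 + R\right) \left(-4 + R\right)$
$B = 169$ ($B = \left(7 + 2 \cdot 3\right)^{2} = \left(7 + 6\right)^{2} = 13^{2} = 169$)
$\left(91 + B\right) \left(r{\left(-7,1 \right)} + \left(1 - 4\right)^{2}\right) = \left(91 + 169\right) \left(\left(4 + 1^{2} - 5\right) + \left(1 - 4\right)^{2}\right) = 260 \left(\left(4 + 1 - 5\right) + \left(-3\right)^{2}\right) = 260 \left(0 + 9\right) = 260 \cdot 9 = 2340$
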